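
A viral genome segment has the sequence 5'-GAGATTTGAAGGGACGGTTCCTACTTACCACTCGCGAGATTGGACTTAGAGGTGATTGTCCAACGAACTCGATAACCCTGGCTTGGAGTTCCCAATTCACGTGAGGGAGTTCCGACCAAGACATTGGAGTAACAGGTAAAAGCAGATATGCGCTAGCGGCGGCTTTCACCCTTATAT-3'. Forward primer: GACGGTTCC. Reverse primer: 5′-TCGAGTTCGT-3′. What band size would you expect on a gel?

The forward primer matches the template at positions 13–21.
Reverse complement of the reverse primer: ACGAACTCGA. This occurs on the top strand at positions 63–72.
The product runs from position 13 to position 72, so its length is 72 − 13 + 1 = 60 bp.

60 bp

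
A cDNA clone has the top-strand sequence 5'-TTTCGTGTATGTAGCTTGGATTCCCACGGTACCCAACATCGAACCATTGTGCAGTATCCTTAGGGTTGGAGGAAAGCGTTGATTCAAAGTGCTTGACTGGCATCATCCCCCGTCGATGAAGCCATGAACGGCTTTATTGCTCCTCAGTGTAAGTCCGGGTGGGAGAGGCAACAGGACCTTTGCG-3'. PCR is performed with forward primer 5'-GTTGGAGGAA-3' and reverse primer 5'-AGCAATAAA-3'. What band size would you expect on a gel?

77 bp

The forward primer matches the template at positions 65–74.
Reverse complement of the reverse primer: TTTATTGCT. This occurs on the top strand at positions 133–141.
The product runs from position 65 to position 141, so its length is 141 − 65 + 1 = 77 bp.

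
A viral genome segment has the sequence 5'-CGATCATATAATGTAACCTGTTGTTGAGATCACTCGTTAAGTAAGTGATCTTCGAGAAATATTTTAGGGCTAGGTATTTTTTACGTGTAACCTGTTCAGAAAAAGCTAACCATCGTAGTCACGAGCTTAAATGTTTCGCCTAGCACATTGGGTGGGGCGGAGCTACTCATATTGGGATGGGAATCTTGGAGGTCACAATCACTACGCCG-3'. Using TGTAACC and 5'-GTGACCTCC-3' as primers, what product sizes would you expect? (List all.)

The forward primer TGTAACC matches the top strand at positions 12–18, 86–92.
The reverse primer's reverse complement is GGAGGTCAC, matching at positions 188–196.
Each forward site pairs with the reverse site to give a product ending at position 196: sizes 185, 111 bp.

185 bp, 111 bp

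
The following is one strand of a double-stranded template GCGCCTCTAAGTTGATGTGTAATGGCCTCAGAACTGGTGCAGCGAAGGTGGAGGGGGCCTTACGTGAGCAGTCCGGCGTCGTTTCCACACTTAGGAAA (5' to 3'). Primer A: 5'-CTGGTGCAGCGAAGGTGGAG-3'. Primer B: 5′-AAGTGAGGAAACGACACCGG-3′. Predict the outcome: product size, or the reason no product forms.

No product — primer B has no binding site in the template.

Primer B (AAGTGAGGAAACGACACCGG) does not match the top strand, and its reverse complement CCGGTGTCGTTTCCTCACTT does not match either.
With no annealing site for primer B, no amplification occurs.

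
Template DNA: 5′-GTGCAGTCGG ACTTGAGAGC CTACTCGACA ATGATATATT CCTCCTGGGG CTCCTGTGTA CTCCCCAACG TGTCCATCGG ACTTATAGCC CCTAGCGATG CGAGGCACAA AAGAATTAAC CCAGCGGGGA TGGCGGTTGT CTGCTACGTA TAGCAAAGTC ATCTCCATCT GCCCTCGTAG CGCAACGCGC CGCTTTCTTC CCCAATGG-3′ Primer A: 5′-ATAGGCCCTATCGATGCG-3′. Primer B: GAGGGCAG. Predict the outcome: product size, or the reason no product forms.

No product — primer A has no binding site in the template.

Primer A (ATAGGCCCTATCGATGCG) does not match the top strand, and its reverse complement CGCATCGATAGGGCCTAT does not match either.
With no annealing site for primer A, no amplification occurs.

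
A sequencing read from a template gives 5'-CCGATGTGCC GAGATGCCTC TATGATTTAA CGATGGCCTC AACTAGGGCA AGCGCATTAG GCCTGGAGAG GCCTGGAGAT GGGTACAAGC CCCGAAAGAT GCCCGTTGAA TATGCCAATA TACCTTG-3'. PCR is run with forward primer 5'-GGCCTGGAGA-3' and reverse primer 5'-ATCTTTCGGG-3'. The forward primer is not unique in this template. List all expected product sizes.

The forward primer GGCCTGGAGA matches the top strand at positions 60–69, 70–79.
The reverse primer's reverse complement is CCCGAAAGAT, matching at positions 91–100.
Each forward site pairs with the reverse site to give a product ending at position 100: sizes 41, 31 bp.

41 bp, 31 bp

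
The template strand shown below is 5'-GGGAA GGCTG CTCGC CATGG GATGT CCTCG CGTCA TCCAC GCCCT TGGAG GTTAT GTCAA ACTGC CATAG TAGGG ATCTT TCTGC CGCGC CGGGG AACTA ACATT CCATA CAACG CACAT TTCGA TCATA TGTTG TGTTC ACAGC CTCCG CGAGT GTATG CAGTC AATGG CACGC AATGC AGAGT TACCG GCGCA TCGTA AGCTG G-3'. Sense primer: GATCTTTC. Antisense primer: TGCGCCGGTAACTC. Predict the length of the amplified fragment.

Forward primer GATCTTTC is found on the top strand at positions 75–82.
Taking the reverse complement of TGCGCCGGTAACTC gives GAGTTACCGGCGCA, found at positions 182–195 on the template; the primer anneals here to the top strand with its 3' end pointing upstream.
The product runs from position 75 to position 195, so its length is 195 − 75 + 1 = 121 bp.

121 bp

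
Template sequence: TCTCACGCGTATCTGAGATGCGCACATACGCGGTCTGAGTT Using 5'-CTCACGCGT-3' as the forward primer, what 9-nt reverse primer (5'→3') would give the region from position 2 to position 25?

The product's 3' end on the top strand is position 25.
The reverse primer anneals to the top strand over positions 17–25, i.e. to GATGCGCAC.
Its sequence written 5'→3' is the reverse complement: GTGCGCATC.

5'-GTGCGCATC-3'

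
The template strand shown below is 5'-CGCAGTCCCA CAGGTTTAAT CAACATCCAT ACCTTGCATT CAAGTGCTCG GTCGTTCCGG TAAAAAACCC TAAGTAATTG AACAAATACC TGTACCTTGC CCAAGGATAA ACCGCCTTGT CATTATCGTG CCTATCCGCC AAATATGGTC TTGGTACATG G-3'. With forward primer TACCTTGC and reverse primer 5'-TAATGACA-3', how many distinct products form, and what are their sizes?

Two products: 96 bp, 33 bp

The forward primer TACCTTGC matches the top strand at positions 30–37, 93–100.
The reverse primer's reverse complement is TGTCATTA, matching at positions 118–125.
Each forward site pairs with the reverse site to give a product ending at position 125: sizes 96, 33 bp.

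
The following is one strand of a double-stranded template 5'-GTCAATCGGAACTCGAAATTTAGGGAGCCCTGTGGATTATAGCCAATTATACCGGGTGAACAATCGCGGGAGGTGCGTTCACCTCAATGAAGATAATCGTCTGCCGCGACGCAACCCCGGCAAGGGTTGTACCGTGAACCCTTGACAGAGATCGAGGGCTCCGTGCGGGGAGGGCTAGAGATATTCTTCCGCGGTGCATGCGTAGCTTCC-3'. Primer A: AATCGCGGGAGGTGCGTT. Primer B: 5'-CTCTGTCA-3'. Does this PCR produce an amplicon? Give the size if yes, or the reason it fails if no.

Yes — an 89 bp product.

Primer A (AATCGCGGGAGGTGCGTT) matches the top strand at positions 62–79; it acts as a forward primer.
Primer B's reverse complement is TGACAGAG, matching the top strand at positions 143–150; it acts as a reverse primer.
The 3' ends face each other across positions 62–150, giving an 89 bp product.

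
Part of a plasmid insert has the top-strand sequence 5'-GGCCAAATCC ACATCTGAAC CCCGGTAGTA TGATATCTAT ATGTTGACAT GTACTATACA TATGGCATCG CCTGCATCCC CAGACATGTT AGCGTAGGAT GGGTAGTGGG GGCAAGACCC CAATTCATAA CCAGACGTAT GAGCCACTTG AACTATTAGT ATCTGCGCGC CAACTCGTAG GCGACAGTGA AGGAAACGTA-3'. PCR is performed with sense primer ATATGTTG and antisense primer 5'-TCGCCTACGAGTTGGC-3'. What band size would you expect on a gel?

146 bp

Scanning the template, ATATGTTG occurs at positions 39–46; this primer anneals to the bottom strand there with its 3' end pointing downstream.
Reverse complement of the reverse primer: GCCAACTCGTAGGCGA. This occurs on the top strand at positions 169–184.
Amplicon spans positions 39–184: 146 bp.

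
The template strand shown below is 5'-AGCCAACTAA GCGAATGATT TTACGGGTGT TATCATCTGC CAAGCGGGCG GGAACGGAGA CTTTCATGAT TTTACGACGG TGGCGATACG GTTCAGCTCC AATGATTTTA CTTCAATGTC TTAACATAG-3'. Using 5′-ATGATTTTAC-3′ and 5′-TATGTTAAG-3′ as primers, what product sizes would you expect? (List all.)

114 bp, 63 bp, 27 bp

The forward primer ATGATTTTAC matches the top strand at positions 15–24, 66–75, 102–111.
The reverse primer's reverse complement is CTTAACATA, matching at positions 120–128.
Each forward site pairs with the reverse site to give a product ending at position 128: sizes 114, 63, 27 bp.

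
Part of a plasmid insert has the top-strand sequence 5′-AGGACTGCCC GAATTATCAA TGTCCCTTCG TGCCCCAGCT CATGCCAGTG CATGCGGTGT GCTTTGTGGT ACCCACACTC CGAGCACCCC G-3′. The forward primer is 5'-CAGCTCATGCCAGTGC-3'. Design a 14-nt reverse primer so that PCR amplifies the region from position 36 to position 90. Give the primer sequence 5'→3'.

The product's 3' end on the top strand is position 90.
The reverse primer anneals to the top strand over positions 77–90, i.e. to ACTCCGAGCACCCC.
Its sequence written 5'→3' is the reverse complement: GGGGTGCTCGGAGT.

5'-GGGGTGCTCGGAGT-3'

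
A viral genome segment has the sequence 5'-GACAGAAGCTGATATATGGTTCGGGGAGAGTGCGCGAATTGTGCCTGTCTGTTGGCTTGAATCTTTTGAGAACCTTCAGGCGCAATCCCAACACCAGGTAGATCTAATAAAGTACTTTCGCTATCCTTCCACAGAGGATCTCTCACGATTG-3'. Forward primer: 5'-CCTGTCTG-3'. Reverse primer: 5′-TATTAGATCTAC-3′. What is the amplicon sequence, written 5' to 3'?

5'-CCTGTCTGTTGGCTTGAATCTTTTGAGAACCTTCAGGCGCAATCCCAACACCAGGTAGATCTAATA-3'

Forward primer CCTGTCTG is found on the top strand at positions 44–51.
Reverse complement of the reverse primer: GTAGATCTAATA. This occurs on the top strand at positions 98–109.
The product is the template from position 44 through 109 (66 bp).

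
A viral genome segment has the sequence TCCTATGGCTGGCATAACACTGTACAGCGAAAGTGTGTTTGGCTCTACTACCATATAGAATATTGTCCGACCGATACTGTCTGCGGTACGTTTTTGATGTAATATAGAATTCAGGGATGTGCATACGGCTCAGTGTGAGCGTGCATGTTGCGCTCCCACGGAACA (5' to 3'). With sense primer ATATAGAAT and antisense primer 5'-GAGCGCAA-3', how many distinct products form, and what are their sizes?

Two products: 103 bp, 54 bp

The forward primer ATATAGAAT matches the top strand at positions 53–61, 102–110.
The reverse primer's reverse complement is TTGCGCTC, matching at positions 148–155.
Each forward site pairs with the reverse site to give a product ending at position 155: sizes 103, 54 bp.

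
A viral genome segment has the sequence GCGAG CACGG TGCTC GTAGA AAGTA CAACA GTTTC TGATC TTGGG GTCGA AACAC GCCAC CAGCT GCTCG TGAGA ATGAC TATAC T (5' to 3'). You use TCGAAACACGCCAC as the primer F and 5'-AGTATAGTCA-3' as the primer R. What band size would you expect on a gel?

40 bp

Scanning the template, TCGAAACACGCCAC occurs at positions 47–60; this primer anneals to the bottom strand there with its 3' end pointing downstream.
Reverse complement of the reverse primer: TGACTATACT. This occurs on the top strand at positions 77–86.
Amplicon spans positions 47–86: 40 bp.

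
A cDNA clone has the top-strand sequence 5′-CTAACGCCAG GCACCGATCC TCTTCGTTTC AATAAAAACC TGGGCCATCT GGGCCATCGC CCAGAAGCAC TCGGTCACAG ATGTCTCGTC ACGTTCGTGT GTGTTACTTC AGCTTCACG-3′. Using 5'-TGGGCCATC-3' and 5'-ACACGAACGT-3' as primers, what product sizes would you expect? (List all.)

60 bp, 51 bp

The forward primer TGGGCCATC matches the top strand at positions 41–49, 50–58.
The reverse primer's reverse complement is ACGTTCGTGT, matching at positions 91–100.
Each forward site pairs with the reverse site to give a product ending at position 100: sizes 60, 51 bp.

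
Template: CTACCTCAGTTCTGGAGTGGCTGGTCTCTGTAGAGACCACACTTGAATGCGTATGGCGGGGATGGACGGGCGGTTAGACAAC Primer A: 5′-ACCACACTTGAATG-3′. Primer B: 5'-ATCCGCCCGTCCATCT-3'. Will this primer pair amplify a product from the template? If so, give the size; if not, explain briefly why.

No product — primer B has no binding site in the template.

Primer B (ATCCGCCCGTCCATCT) does not match the top strand, and its reverse complement AGATGGACGGGCGGAT does not match either.
With no annealing site for primer B, no amplification occurs.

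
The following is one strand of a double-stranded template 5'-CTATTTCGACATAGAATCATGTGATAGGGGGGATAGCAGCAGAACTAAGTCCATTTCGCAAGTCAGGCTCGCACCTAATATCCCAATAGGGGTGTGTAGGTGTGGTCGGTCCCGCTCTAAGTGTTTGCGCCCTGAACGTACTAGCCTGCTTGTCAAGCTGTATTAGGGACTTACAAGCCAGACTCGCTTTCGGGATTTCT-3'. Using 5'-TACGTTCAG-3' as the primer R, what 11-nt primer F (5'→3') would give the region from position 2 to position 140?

5'-TATTTCGACAT-3'

The reverse primer's reverse complement CTGAACGTA matches the template at positions 132–140; the product starts at position 2.
The forward primer is identical to the top strand over positions 2–12: TATTTCGACAT.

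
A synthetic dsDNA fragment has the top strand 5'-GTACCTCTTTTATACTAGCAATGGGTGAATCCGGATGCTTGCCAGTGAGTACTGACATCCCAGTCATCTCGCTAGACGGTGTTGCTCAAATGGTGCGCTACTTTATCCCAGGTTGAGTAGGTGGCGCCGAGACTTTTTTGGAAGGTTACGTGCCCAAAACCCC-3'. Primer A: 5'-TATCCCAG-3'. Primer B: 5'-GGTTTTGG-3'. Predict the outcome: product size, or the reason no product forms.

Primer A (TATCCCAG) matches the top strand at positions 104–111; it acts as a forward primer.
Primer B's reverse complement is CCAAAACC, matching the top strand at positions 154–161; it acts as a reverse primer.
The 3' ends face each other across positions 104–161, giving a 58 bp product.

Yes — a 58 bp product.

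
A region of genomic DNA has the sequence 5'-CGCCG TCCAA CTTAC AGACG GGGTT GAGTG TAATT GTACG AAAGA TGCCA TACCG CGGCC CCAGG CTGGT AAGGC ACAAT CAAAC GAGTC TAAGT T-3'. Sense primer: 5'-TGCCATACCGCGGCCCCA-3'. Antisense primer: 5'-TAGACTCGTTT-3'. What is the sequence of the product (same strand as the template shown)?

5'-TGCCATACCGCGGCCCCAGGCTGGTAAGGCACAATCAAACGAGTCTA-3'

Forward primer TGCCATACCGCGGCCCCA is found on the top strand at positions 46–63.
Reverse complement of the reverse primer: AAACGAGTCTA. This occurs on the top strand at positions 82–92.
The product is the template from position 46 through 92 (47 bp).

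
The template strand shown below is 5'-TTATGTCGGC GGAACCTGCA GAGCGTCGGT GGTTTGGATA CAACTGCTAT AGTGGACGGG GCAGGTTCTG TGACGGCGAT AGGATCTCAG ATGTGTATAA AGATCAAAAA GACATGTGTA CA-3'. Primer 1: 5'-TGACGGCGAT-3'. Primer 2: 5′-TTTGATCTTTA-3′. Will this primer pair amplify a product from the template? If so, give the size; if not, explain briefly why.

Primer 1 (TGACGGCGAT) matches the top strand at positions 71–80; it acts as a forward primer.
Primer 2's reverse complement is TAAAGATCAAA, matching the top strand at positions 98–108; it acts as a reverse primer.
The 3' ends face each other across positions 71–108, giving a 38 bp product.

Yes — a 38 bp product.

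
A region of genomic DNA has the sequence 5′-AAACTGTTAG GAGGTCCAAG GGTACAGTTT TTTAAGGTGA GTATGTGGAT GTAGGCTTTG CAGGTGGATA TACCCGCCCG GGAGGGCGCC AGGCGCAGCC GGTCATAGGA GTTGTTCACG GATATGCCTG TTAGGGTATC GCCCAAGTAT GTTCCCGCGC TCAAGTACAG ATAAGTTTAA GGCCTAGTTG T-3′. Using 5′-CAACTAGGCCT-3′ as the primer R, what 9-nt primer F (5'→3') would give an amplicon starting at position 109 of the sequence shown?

5'-GAGTTGTTC-3'

The reverse primer's reverse complement AGGCCTAGTTG matches the template at positions 180–190; the product starts at position 109.
The forward primer is identical to the top strand over positions 109–117: GAGTTGTTC.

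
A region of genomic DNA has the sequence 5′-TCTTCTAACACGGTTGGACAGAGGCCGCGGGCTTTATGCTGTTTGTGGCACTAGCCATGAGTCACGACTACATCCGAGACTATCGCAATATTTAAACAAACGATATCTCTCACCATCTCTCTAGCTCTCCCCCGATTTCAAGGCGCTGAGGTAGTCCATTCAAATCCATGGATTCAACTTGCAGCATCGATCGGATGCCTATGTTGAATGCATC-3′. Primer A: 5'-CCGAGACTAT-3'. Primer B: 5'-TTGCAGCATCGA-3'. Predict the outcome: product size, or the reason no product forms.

No product — both primers anneal to the same strand and extend in the same direction.

Primer A (CCGAGACTAT) matches the top strand at positions 74–83 (3' end points downstream).
Primer B (TTGCAGCATCGA) also matches the top strand directly, at positions 179–190 — its reverse complement TCGATGCTGCAA is not present.
Both primers anneal to the bottom strand with 3' ends pointing the same way, so neither can prime synthesis back toward the other.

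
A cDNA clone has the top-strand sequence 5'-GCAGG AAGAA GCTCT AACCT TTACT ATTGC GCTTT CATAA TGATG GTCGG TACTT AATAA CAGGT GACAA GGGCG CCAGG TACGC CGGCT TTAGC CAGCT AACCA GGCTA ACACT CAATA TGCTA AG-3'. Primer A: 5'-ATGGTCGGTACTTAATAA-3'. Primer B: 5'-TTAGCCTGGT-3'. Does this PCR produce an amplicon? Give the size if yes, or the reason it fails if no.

Yes — a 69 bp product.

Primer A (ATGGTCGGTACTTAATAA) matches the top strand at positions 43–60; it acts as a forward primer.
Primer B's reverse complement is ACCAGGCTAA, matching the top strand at positions 102–111; it acts as a reverse primer.
The 3' ends face each other across positions 43–111, giving a 69 bp product.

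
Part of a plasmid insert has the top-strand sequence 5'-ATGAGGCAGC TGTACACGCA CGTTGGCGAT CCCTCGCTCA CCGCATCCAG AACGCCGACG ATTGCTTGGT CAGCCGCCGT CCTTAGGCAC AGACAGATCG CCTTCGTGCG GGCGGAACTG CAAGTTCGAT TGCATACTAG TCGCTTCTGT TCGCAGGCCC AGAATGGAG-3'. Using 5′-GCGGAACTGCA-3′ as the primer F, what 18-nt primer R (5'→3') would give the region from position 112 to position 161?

5'-TGGGCCTGCGAACAGAAG-3'

The product's 3' end on the top strand is position 161.
The reverse primer anneals to the top strand over positions 144–161, i.e. to CTTCTGTTCGCAGGCCCA.
Its sequence written 5'→3' is the reverse complement: TGGGCCTGCGAACAGAAG.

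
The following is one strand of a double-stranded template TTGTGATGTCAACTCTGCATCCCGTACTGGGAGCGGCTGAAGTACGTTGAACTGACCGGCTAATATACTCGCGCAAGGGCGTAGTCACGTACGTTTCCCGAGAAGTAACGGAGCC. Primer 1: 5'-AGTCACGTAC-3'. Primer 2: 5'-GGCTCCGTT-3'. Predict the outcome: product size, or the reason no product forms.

Primer 1 (AGTCACGTAC) matches the top strand at positions 83–92; it acts as a forward primer.
Primer 2's reverse complement is AACGGAGCC, matching the top strand at positions 107–115; it acts as a reverse primer.
The 3' ends face each other across positions 83–115, giving a 33 bp product.

Yes — a 33 bp product.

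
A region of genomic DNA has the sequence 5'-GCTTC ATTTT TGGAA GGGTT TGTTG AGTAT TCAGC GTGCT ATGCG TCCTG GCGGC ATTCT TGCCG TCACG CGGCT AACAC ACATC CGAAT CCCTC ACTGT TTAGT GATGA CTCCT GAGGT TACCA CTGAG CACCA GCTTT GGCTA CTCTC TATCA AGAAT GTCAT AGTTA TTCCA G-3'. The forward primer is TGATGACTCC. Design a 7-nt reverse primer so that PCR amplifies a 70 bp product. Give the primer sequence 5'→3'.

The forward primer binds at positions 105–114, so a 70 bp product ends at position 105 + 70 − 1 = 174.
The reverse primer anneals to the top strand over positions 168–174, i.e. to TTATTCC.
Its sequence written 5'→3' is the reverse complement: GGAATAA.

5'-GGAATAA-3'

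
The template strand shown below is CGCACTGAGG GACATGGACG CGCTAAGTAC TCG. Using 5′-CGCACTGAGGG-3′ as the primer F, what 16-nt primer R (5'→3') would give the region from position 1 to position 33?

5'-CGAGTACTTAGCGCGT-3'

The product's 3' end on the top strand is position 33.
The reverse primer anneals to the top strand over positions 18–33, i.e. to ACGCGCTAAGTACTCG.
Its sequence written 5'→3' is the reverse complement: CGAGTACTTAGCGCGT.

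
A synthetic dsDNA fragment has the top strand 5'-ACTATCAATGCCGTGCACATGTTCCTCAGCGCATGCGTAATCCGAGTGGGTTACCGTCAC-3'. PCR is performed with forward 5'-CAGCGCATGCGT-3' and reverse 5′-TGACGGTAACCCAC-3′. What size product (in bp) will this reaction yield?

33 bp

Scanning the template, CAGCGCATGCGT occurs at positions 27–38; this primer anneals to the bottom strand there with its 3' end pointing downstream.
The reverse primer's reverse complement is GTGGGTTACCGTCA, which matches the template at positions 46–59.
Product length = (reverse-primer end) − (forward-primer start) + 1 = 59 − 27 + 1 = 33 bp.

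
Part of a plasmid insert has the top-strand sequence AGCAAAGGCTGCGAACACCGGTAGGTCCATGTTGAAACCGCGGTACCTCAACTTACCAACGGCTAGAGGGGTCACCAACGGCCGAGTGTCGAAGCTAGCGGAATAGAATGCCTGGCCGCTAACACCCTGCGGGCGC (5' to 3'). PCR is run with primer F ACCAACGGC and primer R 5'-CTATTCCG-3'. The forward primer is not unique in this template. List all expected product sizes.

The forward primer ACCAACGGC matches the top strand at positions 55–63, 74–82.
The reverse primer's reverse complement is CGGAATAG, matching at positions 99–106.
Each forward site pairs with the reverse site to give a product ending at position 106: sizes 52, 33 bp.

52 bp, 33 bp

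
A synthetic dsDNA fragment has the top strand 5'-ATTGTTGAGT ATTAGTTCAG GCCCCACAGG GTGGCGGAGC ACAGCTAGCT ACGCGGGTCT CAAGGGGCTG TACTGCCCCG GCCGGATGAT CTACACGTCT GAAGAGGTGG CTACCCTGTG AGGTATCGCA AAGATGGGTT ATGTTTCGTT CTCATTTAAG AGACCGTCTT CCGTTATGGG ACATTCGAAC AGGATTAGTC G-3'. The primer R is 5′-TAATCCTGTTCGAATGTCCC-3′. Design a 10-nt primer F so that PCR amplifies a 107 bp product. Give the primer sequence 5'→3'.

5'-CTACACGTCT-3'

The reverse primer's reverse complement GGGACATTCGAACAGGATTA matches the template at positions 178–197, so the product ends at position 197.
A 107 bp product then starts at position 197 − 107 + 1 = 91.
The forward primer is identical to the top strand there: CTACACGTCT.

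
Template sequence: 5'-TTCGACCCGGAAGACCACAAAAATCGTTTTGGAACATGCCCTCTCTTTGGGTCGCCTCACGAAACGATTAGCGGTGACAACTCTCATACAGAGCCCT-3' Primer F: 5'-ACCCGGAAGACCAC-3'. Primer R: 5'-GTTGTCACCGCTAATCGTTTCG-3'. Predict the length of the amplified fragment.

77 bp

Forward primer ACCCGGAAGACCAC is found on the top strand at positions 5–18.
Reverse complement of the reverse primer: CGAAACGATTAGCGGTGACAAC. This occurs on the top strand at positions 60–81.
The product runs from position 5 to position 81, so its length is 81 − 5 + 1 = 77 bp.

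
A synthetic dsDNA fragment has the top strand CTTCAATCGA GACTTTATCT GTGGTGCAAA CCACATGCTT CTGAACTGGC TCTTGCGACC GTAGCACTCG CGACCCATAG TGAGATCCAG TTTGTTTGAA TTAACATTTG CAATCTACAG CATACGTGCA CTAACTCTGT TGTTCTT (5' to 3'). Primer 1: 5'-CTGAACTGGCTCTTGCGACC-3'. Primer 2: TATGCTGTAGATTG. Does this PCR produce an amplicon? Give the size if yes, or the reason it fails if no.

Yes — an 84 bp product.

Primer 1 (CTGAACTGGCTCTTGCGACC) matches the top strand at positions 41–60; it acts as a forward primer.
Primer 2's reverse complement is CAATCTACAGCATA, matching the top strand at positions 111–124; it acts as a reverse primer.
The 3' ends face each other across positions 41–124, giving an 84 bp product.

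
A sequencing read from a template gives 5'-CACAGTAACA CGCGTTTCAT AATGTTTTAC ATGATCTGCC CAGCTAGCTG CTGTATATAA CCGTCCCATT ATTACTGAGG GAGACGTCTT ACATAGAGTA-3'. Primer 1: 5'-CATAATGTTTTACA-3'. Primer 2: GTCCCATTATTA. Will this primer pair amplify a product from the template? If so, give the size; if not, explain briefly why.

Primer 1 (CATAATGTTTTACA) matches the top strand at positions 18–31 (3' end points downstream).
Primer 2 (GTCCCATTATTA) also matches the top strand directly, at positions 63–74 — its reverse complement TAATAATGGGAC is not present.
Both primers anneal to the bottom strand with 3' ends pointing the same way, so neither can prime synthesis back toward the other.

No product — both primers anneal to the same strand and extend in the same direction.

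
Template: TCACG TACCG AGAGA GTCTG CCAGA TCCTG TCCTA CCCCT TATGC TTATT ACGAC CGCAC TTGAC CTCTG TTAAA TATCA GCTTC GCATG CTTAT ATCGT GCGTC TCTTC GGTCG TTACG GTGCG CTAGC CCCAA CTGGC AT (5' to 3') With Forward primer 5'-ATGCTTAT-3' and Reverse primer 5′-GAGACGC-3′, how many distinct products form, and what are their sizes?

The forward primer ATGCTTAT matches the top strand at positions 42–49, 88–95.
The reverse primer's reverse complement is GCGTCTC, matching at positions 101–107.
Each forward site pairs with the reverse site to give a product ending at position 107: sizes 66, 20 bp.

Two products: 66 bp, 20 bp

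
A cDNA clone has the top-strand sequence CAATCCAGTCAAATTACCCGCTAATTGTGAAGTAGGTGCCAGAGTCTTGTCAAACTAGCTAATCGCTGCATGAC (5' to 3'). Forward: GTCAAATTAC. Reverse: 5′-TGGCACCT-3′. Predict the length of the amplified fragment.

34 bp

Scanning the template, GTCAAATTAC occurs at positions 8–17; this primer anneals to the bottom strand there with its 3' end pointing downstream.
Reverse complement of the reverse primer: AGGTGCCA. This occurs on the top strand at positions 34–41.
Product length = (reverse-primer end) − (forward-primer start) + 1 = 41 − 8 + 1 = 34 bp.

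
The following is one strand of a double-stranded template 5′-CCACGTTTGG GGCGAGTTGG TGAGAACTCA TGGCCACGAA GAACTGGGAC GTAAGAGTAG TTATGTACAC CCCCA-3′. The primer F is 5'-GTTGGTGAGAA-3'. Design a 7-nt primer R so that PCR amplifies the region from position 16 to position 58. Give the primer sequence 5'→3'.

The product's 3' end on the top strand is position 58.
The reverse primer anneals to the top strand over positions 52–58, i.e. to TAAGAGT.
Its sequence written 5'→3' is the reverse complement: ACTCTTA.

5'-ACTCTTA-3'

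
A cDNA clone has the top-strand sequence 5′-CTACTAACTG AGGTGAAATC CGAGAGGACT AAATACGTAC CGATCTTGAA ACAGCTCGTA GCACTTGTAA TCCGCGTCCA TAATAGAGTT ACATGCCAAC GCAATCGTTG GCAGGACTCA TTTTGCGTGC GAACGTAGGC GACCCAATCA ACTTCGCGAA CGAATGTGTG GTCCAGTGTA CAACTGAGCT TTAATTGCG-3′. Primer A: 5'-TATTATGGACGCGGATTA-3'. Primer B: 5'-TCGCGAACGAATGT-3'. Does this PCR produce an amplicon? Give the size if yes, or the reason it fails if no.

Primer A (TATTATGGACGCGGATTA) has reverse complement TAATCCGCGTCCATAATA, which matches the top strand at positions 68–85; primer A anneals to the top strand there with its 3' end pointing upstream toward position 68.
Primer B (TCGCGAACGAATGT) matches the top strand directly at positions 154–167; it anneals to the bottom strand with its 3' end pointing downstream toward position 167.
The 3' ends diverge (primer A extends toward position 1, primer B toward position 199), so the primers never converge on a shared product.

No product — the primers' 3' ends point away from each other.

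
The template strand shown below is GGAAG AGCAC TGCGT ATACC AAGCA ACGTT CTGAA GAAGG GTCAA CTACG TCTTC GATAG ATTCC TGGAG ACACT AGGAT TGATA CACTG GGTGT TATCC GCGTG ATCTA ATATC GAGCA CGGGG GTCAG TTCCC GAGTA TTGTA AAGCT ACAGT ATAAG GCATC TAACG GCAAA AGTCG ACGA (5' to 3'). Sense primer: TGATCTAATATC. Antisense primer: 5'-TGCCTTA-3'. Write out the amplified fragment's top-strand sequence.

5'-TGATCTAATATCGAGCACGGGGGTCAGTTCCCGAGTATTGTAAAGCTACAGTATAAGGCA-3'

The forward primer matches the template at positions 104–115.
Reverse complement of the reverse primer: TAAGGCA. This occurs on the top strand at positions 157–163.
The product is the template from position 104 through 163 (60 bp).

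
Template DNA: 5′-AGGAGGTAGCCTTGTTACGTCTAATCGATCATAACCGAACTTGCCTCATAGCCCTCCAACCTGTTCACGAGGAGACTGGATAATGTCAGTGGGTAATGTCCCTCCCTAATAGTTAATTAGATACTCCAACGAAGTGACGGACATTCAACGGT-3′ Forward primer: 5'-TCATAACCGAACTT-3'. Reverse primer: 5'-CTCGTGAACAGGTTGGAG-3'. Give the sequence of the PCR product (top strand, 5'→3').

Forward primer TCATAACCGAACTT is found on the top strand at positions 29–42.
Taking the reverse complement of CTCGTGAACAGGTTGGAG gives CTCCAACCTGTTCACGAG, found at positions 54–71 on the template; the primer anneals here to the top strand with its 3' end pointing upstream.
The product is the template from position 29 through 71 (43 bp).

5'-TCATAACCGAACTTGCCTCATAGCCCTCCAACCTGTTCACGAG-3'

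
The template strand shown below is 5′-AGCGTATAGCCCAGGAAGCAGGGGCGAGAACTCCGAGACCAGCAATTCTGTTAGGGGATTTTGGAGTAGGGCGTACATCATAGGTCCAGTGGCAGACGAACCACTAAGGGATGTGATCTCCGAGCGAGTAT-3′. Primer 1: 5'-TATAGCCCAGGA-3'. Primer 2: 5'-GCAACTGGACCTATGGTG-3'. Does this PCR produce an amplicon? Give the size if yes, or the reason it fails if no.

Primer 2 (GCAACTGGACCTATGGTG) does not match the top strand, and its reverse complement CACCATAGGTCCAGTTGC does not match either.
With no annealing site for primer 2, no amplification occurs.

No product — primer 2 has no binding site in the template.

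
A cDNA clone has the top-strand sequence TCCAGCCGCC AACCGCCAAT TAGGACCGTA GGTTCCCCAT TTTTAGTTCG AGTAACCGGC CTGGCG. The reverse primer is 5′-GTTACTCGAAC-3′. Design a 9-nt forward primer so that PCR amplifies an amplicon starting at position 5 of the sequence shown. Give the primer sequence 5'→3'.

The reverse primer's reverse complement GTTCGAGTAAC matches the template at positions 46–56; the product starts at position 5.
The forward primer is identical to the top strand over positions 5–13: GCCGCCAAC.

5'-GCCGCCAAC-3'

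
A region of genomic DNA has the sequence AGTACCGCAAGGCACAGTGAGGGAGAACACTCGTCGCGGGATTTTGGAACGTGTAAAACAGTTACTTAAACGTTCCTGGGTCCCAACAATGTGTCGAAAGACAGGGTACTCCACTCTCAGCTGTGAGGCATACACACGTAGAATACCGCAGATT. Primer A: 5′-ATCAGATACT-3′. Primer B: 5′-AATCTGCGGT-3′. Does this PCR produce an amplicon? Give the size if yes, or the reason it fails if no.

No product — primer A has no binding site in the template.

Primer A (ATCAGATACT) does not match the top strand, and its reverse complement AGTATCTGAT does not match either.
With no annealing site for primer A, no amplification occurs.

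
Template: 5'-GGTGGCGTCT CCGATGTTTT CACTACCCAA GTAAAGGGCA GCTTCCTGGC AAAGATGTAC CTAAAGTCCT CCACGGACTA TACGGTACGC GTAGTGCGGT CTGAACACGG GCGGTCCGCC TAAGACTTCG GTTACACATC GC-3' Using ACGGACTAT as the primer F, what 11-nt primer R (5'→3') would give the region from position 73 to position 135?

5'-GTAACCGAAGT-3'

The product's 3' end on the top strand is position 135.
The reverse primer anneals to the top strand over positions 125–135, i.e. to ACTTCGGTTAC.
Its sequence written 5'→3' is the reverse complement: GTAACCGAAGT.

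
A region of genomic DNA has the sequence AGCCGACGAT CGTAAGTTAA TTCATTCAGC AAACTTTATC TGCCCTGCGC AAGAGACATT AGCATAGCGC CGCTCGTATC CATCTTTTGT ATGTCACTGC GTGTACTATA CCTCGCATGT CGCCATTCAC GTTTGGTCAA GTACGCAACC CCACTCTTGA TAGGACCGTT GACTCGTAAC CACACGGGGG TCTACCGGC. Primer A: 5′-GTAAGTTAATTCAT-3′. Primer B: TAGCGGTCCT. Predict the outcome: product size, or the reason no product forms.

Primer B (TAGCGGTCCT) does not match the top strand, and its reverse complement AGGACCGCTA does not match either.
With no annealing site for primer B, no amplification occurs.

No product — primer B has no binding site in the template.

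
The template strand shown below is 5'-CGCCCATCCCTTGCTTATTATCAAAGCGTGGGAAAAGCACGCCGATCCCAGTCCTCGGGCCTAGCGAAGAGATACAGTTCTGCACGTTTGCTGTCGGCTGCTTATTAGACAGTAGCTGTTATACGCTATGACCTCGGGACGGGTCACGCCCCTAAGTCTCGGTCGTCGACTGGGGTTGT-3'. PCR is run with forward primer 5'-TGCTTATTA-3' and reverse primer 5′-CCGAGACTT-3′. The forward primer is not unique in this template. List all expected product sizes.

151 bp, 64 bp

The forward primer TGCTTATTA matches the top strand at positions 12–20, 99–107.
The reverse primer's reverse complement is AAGTCTCGG, matching at positions 154–162.
Each forward site pairs with the reverse site to give a product ending at position 162: sizes 151, 64 bp.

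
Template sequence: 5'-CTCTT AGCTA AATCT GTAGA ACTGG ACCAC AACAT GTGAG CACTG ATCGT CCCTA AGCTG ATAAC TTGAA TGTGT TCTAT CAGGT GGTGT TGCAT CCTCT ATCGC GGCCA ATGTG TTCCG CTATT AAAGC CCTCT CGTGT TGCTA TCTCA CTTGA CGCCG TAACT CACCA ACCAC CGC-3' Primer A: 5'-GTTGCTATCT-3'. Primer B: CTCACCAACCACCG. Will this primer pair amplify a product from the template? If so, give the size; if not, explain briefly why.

No product — both primers anneal to the same strand and extend in the same direction.

Primer A (GTTGCTATCT) matches the top strand at positions 139–148 (3' end points downstream).
Primer B (CTCACCAACCACCG) also matches the top strand directly, at positions 164–177 — its reverse complement CGGTGGTTGGTGAG is not present.
Both primers anneal to the bottom strand with 3' ends pointing the same way, so neither can prime synthesis back toward the other.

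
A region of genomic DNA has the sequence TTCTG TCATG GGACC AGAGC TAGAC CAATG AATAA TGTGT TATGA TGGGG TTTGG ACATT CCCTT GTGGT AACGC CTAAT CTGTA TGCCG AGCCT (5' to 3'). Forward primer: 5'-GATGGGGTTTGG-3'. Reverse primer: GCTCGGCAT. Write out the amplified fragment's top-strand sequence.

Scanning the template, GATGGGGTTTGG occurs at positions 44–55; this primer anneals to the bottom strand there with its 3' end pointing downstream.
Reverse complement of the reverse primer: ATGCCGAGC. This occurs on the top strand at positions 85–93.
The product is the template from position 44 through 93 (50 bp).

5'-GATGGGGTTTGGACATTCCCTTGTGGTAACGCCTAATCTGTATGCCGAGC-3'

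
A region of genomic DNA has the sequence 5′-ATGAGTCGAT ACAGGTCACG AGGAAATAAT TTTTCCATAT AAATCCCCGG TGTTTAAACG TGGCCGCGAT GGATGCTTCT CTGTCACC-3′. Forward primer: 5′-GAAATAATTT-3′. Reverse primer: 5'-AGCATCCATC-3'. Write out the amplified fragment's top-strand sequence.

5'-GAAATAATTTTTCCATATAAATCCCCGGTGTTTAAACGTGGCCGCGATGGATGCT-3'

The forward primer matches the template at positions 23–32.
The reverse primer's reverse complement is GATGGATGCT, which matches the template at positions 68–77.
The product is the template from position 23 through 77 (55 bp).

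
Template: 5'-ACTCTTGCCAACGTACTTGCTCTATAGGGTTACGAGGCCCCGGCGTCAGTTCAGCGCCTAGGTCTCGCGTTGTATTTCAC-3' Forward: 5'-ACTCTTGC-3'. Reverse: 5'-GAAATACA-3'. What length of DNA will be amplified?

78 bp

The forward primer matches the template at positions 1–8.
Reverse complement of the reverse primer: TGTATTTC. This occurs on the top strand at positions 71–78.
The product runs from position 1 to position 78, so its length is 78 − 1 + 1 = 78 bp.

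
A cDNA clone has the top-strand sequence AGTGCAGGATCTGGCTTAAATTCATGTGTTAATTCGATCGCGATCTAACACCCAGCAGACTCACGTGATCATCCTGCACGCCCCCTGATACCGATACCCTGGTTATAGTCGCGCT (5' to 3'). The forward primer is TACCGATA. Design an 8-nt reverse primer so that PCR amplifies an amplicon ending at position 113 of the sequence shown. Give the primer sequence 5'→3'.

The forward primer binds at positions 89–96; the product's 3' end on the top strand is position 113.
The reverse primer anneals to the top strand over positions 106–113, i.e. to TAGTCGCG.
Its sequence written 5'→3' is the reverse complement: CGCGACTA.

5'-CGCGACTA-3'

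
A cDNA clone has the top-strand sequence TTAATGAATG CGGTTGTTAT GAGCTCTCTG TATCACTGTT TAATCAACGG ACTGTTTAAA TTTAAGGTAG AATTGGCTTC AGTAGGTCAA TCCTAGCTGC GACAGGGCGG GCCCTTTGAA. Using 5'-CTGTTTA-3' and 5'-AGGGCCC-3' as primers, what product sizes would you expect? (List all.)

The forward primer CTGTTTA matches the top strand at positions 36–42, 52–58.
The reverse primer's reverse complement is GGGCCCT, matching at positions 109–115.
Each forward site pairs with the reverse site to give a product ending at position 115: sizes 80, 64 bp.

80 bp, 64 bp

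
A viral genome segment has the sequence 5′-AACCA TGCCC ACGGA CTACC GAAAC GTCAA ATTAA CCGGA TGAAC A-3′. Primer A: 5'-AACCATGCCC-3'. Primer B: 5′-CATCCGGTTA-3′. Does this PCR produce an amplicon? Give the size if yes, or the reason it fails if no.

Yes — a 42 bp product.

Primer A (AACCATGCCC) matches the top strand at positions 1–10; it acts as a forward primer.
Primer B's reverse complement is TAACCGGATG, matching the top strand at positions 33–42; it acts as a reverse primer.
The 3' ends face each other across positions 1–42, giving a 42 bp product.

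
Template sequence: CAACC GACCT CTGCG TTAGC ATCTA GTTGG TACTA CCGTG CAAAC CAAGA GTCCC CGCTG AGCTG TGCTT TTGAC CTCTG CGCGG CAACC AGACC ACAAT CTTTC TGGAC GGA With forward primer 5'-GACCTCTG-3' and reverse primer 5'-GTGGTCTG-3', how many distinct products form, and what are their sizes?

Two products: 92 bp, 25 bp

The forward primer GACCTCTG matches the top strand at positions 6–13, 73–80.
The reverse primer's reverse complement is CAGACCAC, matching at positions 90–97.
Each forward site pairs with the reverse site to give a product ending at position 97: sizes 92, 25 bp.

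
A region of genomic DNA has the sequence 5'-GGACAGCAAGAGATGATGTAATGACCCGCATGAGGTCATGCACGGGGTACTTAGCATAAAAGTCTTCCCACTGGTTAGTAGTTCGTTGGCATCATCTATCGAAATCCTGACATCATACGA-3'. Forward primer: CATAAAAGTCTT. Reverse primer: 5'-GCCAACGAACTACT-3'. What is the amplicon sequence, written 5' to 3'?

5'-CATAAAAGTCTTCCCACTGGTTAGTAGTTCGTTGGC-3'

Scanning the template, CATAAAAGTCTT occurs at positions 55–66; this primer anneals to the bottom strand there with its 3' end pointing downstream.
Reverse complement of the reverse primer: AGTAGTTCGTTGGC. This occurs on the top strand at positions 77–90.
The product is the template from position 55 through 90 (36 bp).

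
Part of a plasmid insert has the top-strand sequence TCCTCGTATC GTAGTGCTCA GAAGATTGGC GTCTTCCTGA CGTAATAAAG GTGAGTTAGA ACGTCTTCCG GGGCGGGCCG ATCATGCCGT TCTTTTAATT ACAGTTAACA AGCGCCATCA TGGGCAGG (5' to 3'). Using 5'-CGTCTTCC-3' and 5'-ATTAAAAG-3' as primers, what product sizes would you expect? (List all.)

70 bp, 38 bp

The forward primer CGTCTTCC matches the top strand at positions 30–37, 62–69.
The reverse primer's reverse complement is CTTTTAAT, matching at positions 92–99.
Each forward site pairs with the reverse site to give a product ending at position 99: sizes 70, 38 bp.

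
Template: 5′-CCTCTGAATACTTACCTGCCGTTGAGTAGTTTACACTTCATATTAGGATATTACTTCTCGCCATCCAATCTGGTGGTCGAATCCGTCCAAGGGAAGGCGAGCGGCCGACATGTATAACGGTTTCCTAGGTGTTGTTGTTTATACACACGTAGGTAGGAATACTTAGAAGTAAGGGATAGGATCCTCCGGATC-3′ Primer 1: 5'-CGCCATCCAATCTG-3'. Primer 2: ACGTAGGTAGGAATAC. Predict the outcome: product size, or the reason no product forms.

No product — both primers anneal to the same strand and extend in the same direction.

Primer 1 (CGCCATCCAATCTG) matches the top strand at positions 59–72 (3' end points downstream).
Primer 2 (ACGTAGGTAGGAATAC) also matches the top strand directly, at positions 147–162 — its reverse complement GTATTCCTACCTACGT is not present.
Both primers anneal to the bottom strand with 3' ends pointing the same way, so neither can prime synthesis back toward the other.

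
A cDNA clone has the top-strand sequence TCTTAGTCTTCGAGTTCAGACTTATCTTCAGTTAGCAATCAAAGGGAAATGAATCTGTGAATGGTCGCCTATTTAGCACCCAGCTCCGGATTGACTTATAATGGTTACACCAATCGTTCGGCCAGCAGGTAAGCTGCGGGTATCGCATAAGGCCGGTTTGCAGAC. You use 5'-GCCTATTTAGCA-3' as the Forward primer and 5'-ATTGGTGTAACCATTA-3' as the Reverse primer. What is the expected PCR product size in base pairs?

48 bp

The forward primer matches the template at positions 67–78.
The reverse primer's reverse complement is TAATGGTTACACCAAT, which matches the template at positions 99–114.
Product length = (reverse-primer end) − (forward-primer start) + 1 = 114 − 67 + 1 = 48 bp.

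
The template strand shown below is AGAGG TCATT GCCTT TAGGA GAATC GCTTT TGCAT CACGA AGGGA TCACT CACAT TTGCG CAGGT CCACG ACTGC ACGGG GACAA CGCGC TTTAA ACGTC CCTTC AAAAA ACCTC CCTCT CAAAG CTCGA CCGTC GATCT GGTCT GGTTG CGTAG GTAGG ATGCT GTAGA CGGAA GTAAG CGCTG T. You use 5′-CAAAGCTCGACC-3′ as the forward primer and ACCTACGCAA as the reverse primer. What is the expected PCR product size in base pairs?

37 bp

The forward primer matches the template at positions 121–132.
Taking the reverse complement of ACCTACGCAA gives TTGCGTAGGT, found at positions 148–157 on the template; the primer anneals here to the top strand with its 3' end pointing upstream.
Product length = (reverse-primer end) − (forward-primer start) + 1 = 157 − 121 + 1 = 37 bp.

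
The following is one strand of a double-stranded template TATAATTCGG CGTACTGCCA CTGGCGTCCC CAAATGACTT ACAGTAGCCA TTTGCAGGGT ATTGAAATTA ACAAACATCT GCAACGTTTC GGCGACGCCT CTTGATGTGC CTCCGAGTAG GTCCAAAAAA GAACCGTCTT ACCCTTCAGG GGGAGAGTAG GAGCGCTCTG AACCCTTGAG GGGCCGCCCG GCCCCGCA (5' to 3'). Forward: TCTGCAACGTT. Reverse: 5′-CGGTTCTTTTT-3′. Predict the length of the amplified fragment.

Forward primer TCTGCAACGTT is found on the top strand at positions 78–88.
Reverse complement of the reverse primer: AAAAAGAACCG. This occurs on the top strand at positions 126–136.
The product runs from position 78 to position 136, so its length is 136 − 78 + 1 = 59 bp.

59 bp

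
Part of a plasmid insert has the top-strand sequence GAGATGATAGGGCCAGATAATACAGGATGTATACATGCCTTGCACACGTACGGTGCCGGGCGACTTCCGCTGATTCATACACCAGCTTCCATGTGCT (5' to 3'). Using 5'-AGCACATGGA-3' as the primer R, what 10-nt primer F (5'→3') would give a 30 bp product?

5'-CGCTGATTCA-3'

The reverse primer's reverse complement TCCATGTGCT matches the template at positions 88–97, so the product ends at position 97.
A 30 bp product then starts at position 97 − 30 + 1 = 68.
The forward primer is identical to the top strand there: CGCTGATTCA.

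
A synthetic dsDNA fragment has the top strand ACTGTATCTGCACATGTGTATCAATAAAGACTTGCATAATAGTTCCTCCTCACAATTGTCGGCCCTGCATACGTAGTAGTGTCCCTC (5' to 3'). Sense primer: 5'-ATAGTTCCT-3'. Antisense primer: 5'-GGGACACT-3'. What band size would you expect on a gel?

47 bp

Forward primer ATAGTTCCT is found on the top strand at positions 39–47.
Taking the reverse complement of GGGACACT gives AGTGTCCC, found at positions 78–85 on the template; the primer anneals here to the top strand with its 3' end pointing upstream.
Amplicon spans positions 39–85: 47 bp.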